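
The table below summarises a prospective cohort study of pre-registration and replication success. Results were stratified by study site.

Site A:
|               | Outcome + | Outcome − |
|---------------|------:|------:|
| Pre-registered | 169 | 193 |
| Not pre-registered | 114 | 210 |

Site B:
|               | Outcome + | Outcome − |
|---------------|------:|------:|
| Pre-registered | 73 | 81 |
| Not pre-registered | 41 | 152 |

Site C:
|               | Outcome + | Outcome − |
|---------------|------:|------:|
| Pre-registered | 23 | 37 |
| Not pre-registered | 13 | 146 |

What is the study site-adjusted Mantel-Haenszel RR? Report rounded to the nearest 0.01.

1.67

RR_MH = Σ(aᵢ·n₀ᵢ/nᵢ) / Σ(cᵢ·n₁ᵢ/nᵢ), with n₁ᵢ = aᵢ+bᵢ (exposed), n₀ᵢ = cᵢ+dᵢ (unexposed), nᵢ = n₁ᵢ+n₀ᵢ.
Stratum 1 (Site A): n₁ = 362, n₀ = 324, n = 686; a·n₀/n = 169·324/686 = 79.8192; c·n₁/n = 114·362/686 = 60.1574
Stratum 2 (Site B): n₁ = 154, n₀ = 193, n = 347; a·n₀/n = 73·193/347 = 40.6023; c·n₁/n = 41·154/347 = 18.1960
Stratum 3 (Site C): n₁ = 60, n₀ = 159, n = 219; a·n₀/n = 23·159/219 = 16.6986; c·n₁/n = 13·60/219 = 3.5616
RR_MH = (79.8192 + 40.6023 + 16.6986) / (60.1574 + 18.1960 + 3.5616) = 137.1202 / 81.9150 = 1.67393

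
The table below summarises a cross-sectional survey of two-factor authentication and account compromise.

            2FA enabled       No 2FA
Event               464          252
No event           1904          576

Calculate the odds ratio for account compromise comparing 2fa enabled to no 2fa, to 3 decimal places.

Reading the table with exposure as columns: a = 464 (2FA enabled, case), b = 1904 (2FA enabled, non-case), c = 252 (No 2FA, case), d = 576.
OR = (a·d)/(b·c) = (464 × 576) / (1904 × 252) = 267264 / 479808 = 0.55702
Exposure is associated with lower odds of account compromise (OR = 0.56 < 1).

0.557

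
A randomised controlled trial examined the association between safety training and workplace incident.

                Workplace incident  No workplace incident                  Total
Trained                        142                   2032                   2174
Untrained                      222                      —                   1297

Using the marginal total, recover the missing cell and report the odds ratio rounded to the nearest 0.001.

The missing cell is in the unexposed row: 1297 − 222 = 1075.
So a = 142, b = 2032, c = 222, d = 1075.
OR = (a·d)/(b·c) = (142 × 1075) / (2032 × 222) = 152650 / 451104 = 0.33839

0.338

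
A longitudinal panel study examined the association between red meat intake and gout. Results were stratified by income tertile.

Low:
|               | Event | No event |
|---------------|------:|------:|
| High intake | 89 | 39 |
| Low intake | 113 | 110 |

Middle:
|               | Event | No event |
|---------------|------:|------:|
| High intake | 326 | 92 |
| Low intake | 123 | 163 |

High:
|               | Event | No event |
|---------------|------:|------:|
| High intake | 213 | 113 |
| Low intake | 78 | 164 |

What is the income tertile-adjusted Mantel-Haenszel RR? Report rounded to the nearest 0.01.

1.76

RR_MH = Σ(aᵢ·n₀ᵢ/nᵢ) / Σ(cᵢ·n₁ᵢ/nᵢ), with n₁ᵢ = aᵢ+bᵢ (exposed), n₀ᵢ = cᵢ+dᵢ (unexposed), nᵢ = n₁ᵢ+n₀ᵢ.
Stratum 1 (Low): n₁ = 128, n₀ = 223, n = 351; a·n₀/n = 89·223/351 = 56.5442; c·n₁/n = 113·128/351 = 41.2080
Stratum 2 (Middle): n₁ = 418, n₀ = 286, n = 704; a·n₀/n = 326·286/704 = 132.4375; c·n₁/n = 123·418/704 = 73.0312
Stratum 3 (High): n₁ = 326, n₀ = 242, n = 568; a·n₀/n = 213·242/568 = 90.7500; c·n₁/n = 78·326/568 = 44.7676
RR_MH = (56.5442 + 132.4375 + 90.7500) / (41.2080 + 73.0312 + 44.7676) = 279.7317 / 159.0068 = 1.75924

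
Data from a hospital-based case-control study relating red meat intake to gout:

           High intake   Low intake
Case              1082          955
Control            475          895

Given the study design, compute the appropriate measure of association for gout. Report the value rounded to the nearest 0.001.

Reading the table with exposure as columns: a = 1082 (High intake, case), b = 475 (High intake, non-case), c = 955 (Low intake, case), d = 895.
This is a hospital-based case-control study: participants were sampled on outcome status, so risks in the source population cannot be estimated directly — relative risk is not valid here. The odds ratio is the appropriate measure.
OR = (a·d)/(b·c) = (1082 × 895) / (475 × 955) = 968390 / 453625 = 2.13478

2.135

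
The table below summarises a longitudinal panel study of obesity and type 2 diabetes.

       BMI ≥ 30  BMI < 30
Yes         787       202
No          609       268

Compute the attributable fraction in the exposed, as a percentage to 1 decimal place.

Reading the table with exposure as columns: a = 787 (BMI ≥ 30, case), b = 609 (BMI ≥ 30, non-case), c = 202 (BMI < 30, case), d = 268.
Risk in exposed = 787/1396 = 0.56375; risk in unexposed = 202/470 = 0.42979.
RR = 0.56375/0.42979 = 1.31170
AR% = (RR − 1)/RR × 100 = (1.31170 − 1)/1.31170 × 100 = 23.7633%

23.8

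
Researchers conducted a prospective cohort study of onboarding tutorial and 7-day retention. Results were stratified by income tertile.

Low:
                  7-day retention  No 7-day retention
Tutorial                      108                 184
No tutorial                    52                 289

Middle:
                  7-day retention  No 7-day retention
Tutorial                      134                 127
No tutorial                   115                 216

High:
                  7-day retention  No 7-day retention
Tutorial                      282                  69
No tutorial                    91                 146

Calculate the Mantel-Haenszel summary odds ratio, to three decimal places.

OR_MH = Σ(aᵢdᵢ/nᵢ) / Σ(bᵢcᵢ/nᵢ), where nᵢ is the stratum total.
Stratum 1 (Low): n = 633; a·d/n = 108·289/633 = 49.3081; b·c/n = 184·52/633 = 15.1153
Stratum 2 (Middle): n = 592; a·d/n = 134·216/592 = 48.8919; b·c/n = 127·115/592 = 24.6706
Stratum 3 (High): n = 588; a·d/n = 282·146/588 = 70.0204; b·c/n = 69·91/588 = 10.6786
OR_MH = (49.3081 + 48.8919 + 70.0204) / (15.1153 + 24.6706 + 10.6786) = 168.2204 / 50.4645 = 3.33344

3.333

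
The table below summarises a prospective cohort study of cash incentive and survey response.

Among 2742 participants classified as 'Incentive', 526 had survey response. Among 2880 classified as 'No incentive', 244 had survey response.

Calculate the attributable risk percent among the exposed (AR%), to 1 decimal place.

From the description: a = 526, b = 2216, c = 244, d = 2636.
Risk in exposed = 526/2742 = 0.19183; risk in unexposed = 244/2880 = 0.08472.
RR = 0.19183/0.08472 = 2.26423
AR% = (RR − 1)/RR × 100 = (2.26423 − 1)/2.26423 × 100 = 55.8349%

55.8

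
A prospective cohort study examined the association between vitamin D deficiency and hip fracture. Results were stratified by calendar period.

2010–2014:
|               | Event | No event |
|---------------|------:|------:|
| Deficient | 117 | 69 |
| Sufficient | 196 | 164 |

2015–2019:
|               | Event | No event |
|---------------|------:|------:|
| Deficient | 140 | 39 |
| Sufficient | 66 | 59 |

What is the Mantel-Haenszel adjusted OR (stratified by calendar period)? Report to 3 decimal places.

1.875

OR_MH = Σ(aᵢdᵢ/nᵢ) / Σ(bᵢcᵢ/nᵢ), where nᵢ is the stratum total.
Stratum 1 (2010–2014): n = 546; a·d/n = 117·164/546 = 35.1429; b·c/n = 69·196/546 = 24.7692
Stratum 2 (2015–2019): n = 304; a·d/n = 140·59/304 = 27.1711; b·c/n = 39·66/304 = 8.4671
OR_MH = (35.1429 + 27.1711) / (24.7692 + 8.4671) = 62.3139 / 33.2363 = 1.87487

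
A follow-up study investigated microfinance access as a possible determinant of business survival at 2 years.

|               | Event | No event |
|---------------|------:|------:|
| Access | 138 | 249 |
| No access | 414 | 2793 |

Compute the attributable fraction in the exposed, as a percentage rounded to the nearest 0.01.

63.80

Cells: a = 138, b = 249, c = 414, d = 2793.
Risk in exposed = 138/387 = 0.35659; risk in unexposed = 414/3207 = 0.12909.
RR = 0.35659/0.12909 = 2.76227
AR% = (RR − 1)/RR × 100 = (2.76227 − 1)/2.76227 × 100 = 63.7979%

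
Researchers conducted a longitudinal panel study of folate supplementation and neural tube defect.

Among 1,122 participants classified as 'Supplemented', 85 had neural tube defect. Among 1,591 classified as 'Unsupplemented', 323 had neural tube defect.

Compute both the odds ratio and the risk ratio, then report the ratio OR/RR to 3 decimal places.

From the description: a = 85, b = 1037, c = 323, d = 1268.
OR = (85·1268)/(1037·323) = 107780/334951 = 0.32178
Risk in exposed = 85/1122 = 0.07576; risk in unexposed = 323/1591 = 0.20302; RR = 0.37316
OR/RR = 0.32178 / 0.37316 = 0.86231
The outcome is not rare, so the OR lies further from 1 than the RR.

0.862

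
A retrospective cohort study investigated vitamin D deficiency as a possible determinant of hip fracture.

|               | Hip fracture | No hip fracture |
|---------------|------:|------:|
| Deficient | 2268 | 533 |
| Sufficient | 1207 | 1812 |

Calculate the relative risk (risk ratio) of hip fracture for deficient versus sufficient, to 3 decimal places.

Cells: a = 2268, b = 533, c = 1207, d = 1812.
Risk in exposed = 2268/2801 = 0.80971; risk in unexposed = 1207/3019 = 0.39980.
RR = 0.80971 / 0.39980 = 2.02528
The risk among the exposed is 2.03 times that among the unexposed.

2.025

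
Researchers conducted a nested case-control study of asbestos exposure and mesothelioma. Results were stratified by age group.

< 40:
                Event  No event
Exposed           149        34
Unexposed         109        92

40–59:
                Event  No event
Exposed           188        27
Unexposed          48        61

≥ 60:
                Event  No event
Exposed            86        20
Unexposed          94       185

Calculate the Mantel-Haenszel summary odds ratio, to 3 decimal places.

6.065

OR_MH = Σ(aᵢdᵢ/nᵢ) / Σ(bᵢcᵢ/nᵢ), where nᵢ is the stratum total.
Stratum 1 (< 40): n = 384; a·d/n = 149·92/384 = 35.6979; b·c/n = 34·109/384 = 9.6510
Stratum 2 (40–59): n = 324; a·d/n = 188·61/324 = 35.3951; b·c/n = 27·48/324 = 4.0000
Stratum 3 (≥ 60): n = 385; a·d/n = 86·185/385 = 41.3247; b·c/n = 20·94/385 = 4.8831
OR_MH = (35.6979 + 35.3951 + 41.3247) / (9.6510 + 4.0000 + 4.8831) = 112.4177 / 18.5342 = 6.06543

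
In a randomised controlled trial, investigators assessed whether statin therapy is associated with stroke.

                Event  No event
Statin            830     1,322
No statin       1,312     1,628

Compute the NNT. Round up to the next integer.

17

Risk in treated group = 830/2152 = 0.38569; risk in control = 1312/2940 = 0.44626.
Absolute risk reduction = 0.44626 − 0.38569 = 0.06057
NNT = 1 / ARR = 1 / 0.06057 = 16.510 → round up → 17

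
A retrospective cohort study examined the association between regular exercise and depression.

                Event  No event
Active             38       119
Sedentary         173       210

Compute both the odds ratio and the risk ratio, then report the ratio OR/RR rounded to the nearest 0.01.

Cells: a = 38, b = 119, c = 173, d = 210.
OR = (38·210)/(119·173) = 7980/20587 = 0.38762
Risk in exposed = 38/157 = 0.24204; risk in unexposed = 173/383 = 0.45170; RR = 0.53584
OR/RR = 0.38762 / 0.53584 = 0.72339
The outcome is not rare, so the OR lies further from 1 than the RR.

0.72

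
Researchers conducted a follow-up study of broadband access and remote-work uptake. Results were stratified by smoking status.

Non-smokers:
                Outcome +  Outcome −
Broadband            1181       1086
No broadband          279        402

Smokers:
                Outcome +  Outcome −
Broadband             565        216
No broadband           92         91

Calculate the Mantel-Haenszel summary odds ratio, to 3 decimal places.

1.737

OR_MH = Σ(aᵢdᵢ/nᵢ) / Σ(bᵢcᵢ/nᵢ), where nᵢ is the stratum total.
Stratum 1 (Non-smokers): n = 2948; a·d/n = 1181·402/2948 = 161.0455; b·c/n = 1086·279/2948 = 102.7795
Stratum 2 (Smokers): n = 964; a·d/n = 565·91/964 = 53.3351; b·c/n = 216·92/964 = 20.6141
OR_MH = (161.0455 + 53.3351) / (102.7795 + 20.6141) = 214.3805 / 123.3936 = 1.73737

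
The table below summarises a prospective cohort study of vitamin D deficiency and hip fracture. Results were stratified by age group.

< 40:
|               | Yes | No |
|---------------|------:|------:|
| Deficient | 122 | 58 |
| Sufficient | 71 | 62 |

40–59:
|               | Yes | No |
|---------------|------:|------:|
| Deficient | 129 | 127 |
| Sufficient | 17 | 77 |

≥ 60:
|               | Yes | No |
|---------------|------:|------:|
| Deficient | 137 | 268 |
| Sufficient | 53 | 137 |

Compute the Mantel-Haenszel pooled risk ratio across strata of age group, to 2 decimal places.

1.46

RR_MH = Σ(aᵢ·n₀ᵢ/nᵢ) / Σ(cᵢ·n₁ᵢ/nᵢ), with n₁ᵢ = aᵢ+bᵢ (exposed), n₀ᵢ = cᵢ+dᵢ (unexposed), nᵢ = n₁ᵢ+n₀ᵢ.
Stratum 1 (< 40): n₁ = 180, n₀ = 133, n = 313; a·n₀/n = 122·133/313 = 51.8403; c·n₁/n = 71·180/313 = 40.8307
Stratum 2 (40–59): n₁ = 256, n₀ = 94, n = 350; a·n₀/n = 129·94/350 = 34.6457; c·n₁/n = 17·256/350 = 12.4343
Stratum 3 (≥ 60): n₁ = 405, n₀ = 190, n = 595; a·n₀/n = 137·190/595 = 43.7479; c·n₁/n = 53·405/595 = 36.0756
RR_MH = (51.8403 + 34.6457 + 43.7479) / (40.8307 + 12.4343 + 36.0756) = 130.2339 / 89.3406 = 1.45772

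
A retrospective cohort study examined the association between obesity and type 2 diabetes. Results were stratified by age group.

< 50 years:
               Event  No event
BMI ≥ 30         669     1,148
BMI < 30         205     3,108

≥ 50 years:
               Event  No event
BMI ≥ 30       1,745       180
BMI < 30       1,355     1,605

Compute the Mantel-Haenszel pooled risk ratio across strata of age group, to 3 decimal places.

RR_MH = Σ(aᵢ·n₀ᵢ/nᵢ) / Σ(cᵢ·n₁ᵢ/nᵢ), with n₁ᵢ = aᵢ+bᵢ (exposed), n₀ᵢ = cᵢ+dᵢ (unexposed), nᵢ = n₁ᵢ+n₀ᵢ.
Stratum 1 (< 50 years): n₁ = 1817, n₀ = 3313, n = 5130; a·n₀/n = 669·3313/5130 = 432.0462; c·n₁/n = 205·1817/5130 = 72.6092
Stratum 2 (≥ 50 years): n₁ = 1925, n₀ = 2960, n = 4885; a·n₀/n = 1745·2960/4885 = 1057.3593; c·n₁/n = 1355·1925/4885 = 533.9560
RR_MH = (432.0462 + 1057.3593) / (72.6092 + 533.9560) = 1489.4055 / 606.5651 = 2.45547

2.455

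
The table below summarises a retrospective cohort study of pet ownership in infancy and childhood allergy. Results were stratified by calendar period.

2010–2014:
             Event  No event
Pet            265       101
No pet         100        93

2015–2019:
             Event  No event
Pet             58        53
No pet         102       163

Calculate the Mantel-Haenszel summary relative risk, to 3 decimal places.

1.385

RR_MH = Σ(aᵢ·n₀ᵢ/nᵢ) / Σ(cᵢ·n₁ᵢ/nᵢ), with n₁ᵢ = aᵢ+bᵢ (exposed), n₀ᵢ = cᵢ+dᵢ (unexposed), nᵢ = n₁ᵢ+n₀ᵢ.
Stratum 1 (2010–2014): n₁ = 366, n₀ = 193, n = 559; a·n₀/n = 265·193/559 = 91.4937; c·n₁/n = 100·366/559 = 65.4741
Stratum 2 (2015–2019): n₁ = 111, n₀ = 265, n = 376; a·n₀/n = 58·265/376 = 40.8777; c·n₁/n = 102·111/376 = 30.1117
RR_MH = (91.4937 + 40.8777) / (65.4741 + 30.1117) = 132.3714 / 95.5858 = 1.38484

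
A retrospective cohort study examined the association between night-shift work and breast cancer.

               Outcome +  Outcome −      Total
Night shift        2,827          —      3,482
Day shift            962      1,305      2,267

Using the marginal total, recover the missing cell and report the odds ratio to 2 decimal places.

5.85

The missing cell is in the exposed row: 3482 − 2827 = 655.
So a = 2827, b = 655, c = 962, d = 1305.
OR = (a·d)/(b·c) = (2827 × 1305) / (655 × 962) = 3689235 / 630110 = 5.85491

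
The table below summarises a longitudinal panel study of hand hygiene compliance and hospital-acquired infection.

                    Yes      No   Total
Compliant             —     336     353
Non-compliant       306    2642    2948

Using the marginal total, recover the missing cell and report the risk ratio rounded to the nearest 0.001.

The missing cell is in the exposed row: 353 − 336 = 17.
So a = 17, b = 336, c = 306, d = 2642.
RR = [a/(a+b)] / [c/(c+d)] = (17/353) / (306/2948) = 0.04816/0.10380 = 0.46396

0.464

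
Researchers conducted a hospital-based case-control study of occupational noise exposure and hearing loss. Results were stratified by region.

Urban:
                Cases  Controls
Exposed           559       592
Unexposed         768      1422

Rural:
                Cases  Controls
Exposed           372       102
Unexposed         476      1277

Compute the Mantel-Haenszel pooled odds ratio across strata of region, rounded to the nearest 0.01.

OR_MH = Σ(aᵢdᵢ/nᵢ) / Σ(bᵢcᵢ/nᵢ), where nᵢ is the stratum total.
Stratum 1 (Urban): n = 3341; a·d/n = 559·1422/3341 = 237.9222; b·c/n = 592·768/3341 = 136.0838
Stratum 2 (Rural): n = 2227; a·d/n = 372·1277/2227 = 213.3112; b·c/n = 102·476/2227 = 21.8015
OR_MH = (237.9222 + 213.3112) / (136.0838 + 21.8015) = 451.2334 / 157.8853 = 2.85798

2.86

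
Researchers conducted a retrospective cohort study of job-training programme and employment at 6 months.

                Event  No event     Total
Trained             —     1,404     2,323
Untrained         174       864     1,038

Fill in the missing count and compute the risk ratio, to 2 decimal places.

The missing cell is in the exposed row: 2323 − 1404 = 919.
So a = 919, b = 1404, c = 174, d = 864.
RR = [a/(a+b)] / [c/(c+d)] = (919/2323) / (174/1038) = 0.39561/0.16763 = 2.36001

2.36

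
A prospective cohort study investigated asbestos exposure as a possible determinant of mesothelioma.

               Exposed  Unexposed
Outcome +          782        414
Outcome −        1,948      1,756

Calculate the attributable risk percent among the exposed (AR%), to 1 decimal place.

Reading the table with exposure as columns: a = 782 (Exposed, case), b = 1948 (Exposed, non-case), c = 414 (Unexposed, case), d = 1756.
Risk in exposed = 782/2730 = 0.28645; risk in unexposed = 414/2170 = 0.19078.
RR = 0.28645/0.19078 = 1.50142
AR% = (RR − 1)/RR × 100 = (1.50142 − 1)/1.50142 × 100 = 33.3966%

33.4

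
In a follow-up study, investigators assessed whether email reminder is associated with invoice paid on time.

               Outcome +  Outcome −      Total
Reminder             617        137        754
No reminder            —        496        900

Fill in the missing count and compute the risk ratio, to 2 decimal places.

1.82

The missing cell is in the unexposed row: 900 − 496 = 404.
So a = 617, b = 137, c = 404, d = 496.
RR = [a/(a+b)] / [c/(c+d)] = (617/754) / (404/900) = 0.81830/0.44889 = 1.82295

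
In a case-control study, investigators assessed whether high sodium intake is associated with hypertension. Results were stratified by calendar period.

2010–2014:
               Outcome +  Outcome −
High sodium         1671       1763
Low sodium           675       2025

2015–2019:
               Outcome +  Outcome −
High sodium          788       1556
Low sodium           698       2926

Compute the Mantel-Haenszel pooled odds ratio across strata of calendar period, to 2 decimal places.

OR_MH = Σ(aᵢdᵢ/nᵢ) / Σ(bᵢcᵢ/nᵢ), where nᵢ is the stratum total.
Stratum 1 (2010–2014): n = 6134; a·d/n = 1671·2025/6134 = 551.6425; b·c/n = 1763·675/6134 = 194.0047
Stratum 2 (2015–2019): n = 5968; a·d/n = 788·2926/5968 = 386.3418; b·c/n = 1556·698/5968 = 181.9853
OR_MH = (551.6425 + 386.3418) / (194.0047 + 181.9853) = 937.9843 / 375.9900 = 2.49471

2.49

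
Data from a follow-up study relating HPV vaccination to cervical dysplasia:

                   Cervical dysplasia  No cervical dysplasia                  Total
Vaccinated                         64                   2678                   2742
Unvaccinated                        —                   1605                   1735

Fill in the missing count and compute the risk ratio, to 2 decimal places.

The missing cell is in the unexposed row: 1735 − 1605 = 130.
So a = 64, b = 2678, c = 130, d = 1605.
RR = [a/(a+b)] / [c/(c+d)] = (64/2742) / (130/1735) = 0.02334/0.07493 = 0.31151

0.31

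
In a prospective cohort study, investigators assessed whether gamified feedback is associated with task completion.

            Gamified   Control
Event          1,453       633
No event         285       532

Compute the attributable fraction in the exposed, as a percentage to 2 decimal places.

35.01

Reading the table with exposure as columns: a = 1453 (Gamified, case), b = 285 (Gamified, non-case), c = 633 (Control, case), d = 532.
Risk in exposed = 1453/1738 = 0.83602; risk in unexposed = 633/1165 = 0.54335.
RR = 0.83602/0.54335 = 1.53864
AR% = (RR − 1)/RR × 100 = (1.53864 − 1)/1.53864 × 100 = 35.0077%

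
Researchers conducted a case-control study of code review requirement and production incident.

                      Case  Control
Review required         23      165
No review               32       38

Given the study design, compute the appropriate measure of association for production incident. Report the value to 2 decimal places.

0.17

Cells: a = 23, b = 165, c = 32, d = 38.
This is a case-control study: participants were sampled on outcome status, so risks in the source population cannot be estimated directly — relative risk is not valid here. The odds ratio is the appropriate measure.
OR = (a·d)/(b·c) = (23 × 38) / (165 × 32) = 874 / 5280 = 0.16553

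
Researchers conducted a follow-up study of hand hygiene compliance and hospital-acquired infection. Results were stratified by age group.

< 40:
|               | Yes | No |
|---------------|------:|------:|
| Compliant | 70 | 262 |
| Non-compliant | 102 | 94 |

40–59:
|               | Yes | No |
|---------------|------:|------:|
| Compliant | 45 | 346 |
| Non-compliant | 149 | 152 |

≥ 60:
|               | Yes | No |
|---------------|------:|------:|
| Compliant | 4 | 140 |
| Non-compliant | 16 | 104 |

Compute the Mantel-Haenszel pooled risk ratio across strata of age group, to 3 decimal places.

0.302

RR_MH = Σ(aᵢ·n₀ᵢ/nᵢ) / Σ(cᵢ·n₁ᵢ/nᵢ), with n₁ᵢ = aᵢ+bᵢ (exposed), n₀ᵢ = cᵢ+dᵢ (unexposed), nᵢ = n₁ᵢ+n₀ᵢ.
Stratum 1 (< 40): n₁ = 332, n₀ = 196, n = 528; a·n₀/n = 70·196/528 = 25.9848; c·n₁/n = 102·332/528 = 64.1364
Stratum 2 (40–59): n₁ = 391, n₀ = 301, n = 692; a·n₀/n = 45·301/692 = 19.5737; c·n₁/n = 149·391/692 = 84.1893
Stratum 3 (≥ 60): n₁ = 144, n₀ = 120, n = 264; a·n₀/n = 4·120/264 = 1.8182; c·n₁/n = 16·144/264 = 8.7273
RR_MH = (25.9848 + 19.5737 + 1.8182) / (64.1364 + 84.1893 + 8.7273) = 47.3767 / 157.0529 = 0.30166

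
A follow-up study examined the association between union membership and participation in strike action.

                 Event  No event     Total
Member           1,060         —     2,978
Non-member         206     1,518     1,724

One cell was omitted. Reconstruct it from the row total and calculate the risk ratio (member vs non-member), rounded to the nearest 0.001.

2.979

The missing cell is in the exposed row: 2978 − 1060 = 1918.
So a = 1060, b = 1918, c = 206, d = 1518.
RR = [a/(a+b)] / [c/(c+d)] = (1060/2978) / (206/1724) = 0.35594/0.11949 = 2.97887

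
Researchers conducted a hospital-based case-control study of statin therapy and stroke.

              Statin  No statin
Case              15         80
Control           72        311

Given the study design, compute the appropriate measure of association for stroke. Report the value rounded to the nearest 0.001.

Reading the table with exposure as columns: a = 15 (Statin, case), b = 72 (Statin, non-case), c = 80 (No statin, case), d = 311.
This is a hospital-based case-control study: participants were sampled on outcome status, so risks in the source population cannot be estimated directly — relative risk is not valid here. The odds ratio is the appropriate measure.
OR = (a·d)/(b·c) = (15 × 311) / (72 × 80) = 4665 / 5760 = 0.80990

0.810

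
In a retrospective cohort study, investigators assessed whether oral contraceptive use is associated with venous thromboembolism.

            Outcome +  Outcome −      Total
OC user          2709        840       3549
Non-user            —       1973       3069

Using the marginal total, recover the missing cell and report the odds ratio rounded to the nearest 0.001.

5.806

The missing cell is in the unexposed row: 3069 − 1973 = 1096.
So a = 2709, b = 840, c = 1096, d = 1973.
OR = (a·d)/(b·c) = (2709 × 1973) / (840 × 1096) = 5344857 / 920640 = 5.80559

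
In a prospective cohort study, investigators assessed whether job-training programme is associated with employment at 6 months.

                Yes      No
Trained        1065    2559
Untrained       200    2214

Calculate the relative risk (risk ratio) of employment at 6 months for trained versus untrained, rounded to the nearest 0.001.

3.547

Cells: a = 1065, b = 2559, c = 200, d = 2214.
Risk in exposed = 1065/3624 = 0.29387; risk in unexposed = 200/2414 = 0.08285.
RR = 0.29387 / 0.08285 = 3.54706
The risk among the exposed is 3.55 times that among the unexposed.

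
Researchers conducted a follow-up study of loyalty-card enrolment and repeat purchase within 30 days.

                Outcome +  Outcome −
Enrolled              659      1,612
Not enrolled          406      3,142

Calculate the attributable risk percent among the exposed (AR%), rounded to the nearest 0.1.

60.6

Cells: a = 659, b = 1612, c = 406, d = 3142.
Risk in exposed = 659/2271 = 0.29018; risk in unexposed = 406/3548 = 0.11443.
RR = 0.29018/0.11443 = 2.53586
AR% = (RR − 1)/RR × 100 = (2.53586 − 1)/2.53586 × 100 = 60.5657%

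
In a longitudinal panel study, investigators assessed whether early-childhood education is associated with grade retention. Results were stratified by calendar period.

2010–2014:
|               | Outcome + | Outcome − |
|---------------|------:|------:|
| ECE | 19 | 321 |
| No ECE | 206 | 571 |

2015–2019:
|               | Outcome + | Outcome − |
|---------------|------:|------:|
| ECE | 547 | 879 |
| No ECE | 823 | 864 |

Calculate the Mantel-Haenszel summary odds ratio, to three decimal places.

0.554

OR_MH = Σ(aᵢdᵢ/nᵢ) / Σ(bᵢcᵢ/nᵢ), where nᵢ is the stratum total.
Stratum 1 (2010–2014): n = 1117; a·d/n = 19·571/1117 = 9.7126; b·c/n = 321·206/1117 = 59.1996
Stratum 2 (2015–2019): n = 3113; a·d/n = 547·864/3113 = 151.8175; b·c/n = 879·823/3113 = 232.3858
OR_MH = (9.7126 + 151.8175) / (59.1996 + 232.3858) = 161.5302 / 291.5854 = 0.55397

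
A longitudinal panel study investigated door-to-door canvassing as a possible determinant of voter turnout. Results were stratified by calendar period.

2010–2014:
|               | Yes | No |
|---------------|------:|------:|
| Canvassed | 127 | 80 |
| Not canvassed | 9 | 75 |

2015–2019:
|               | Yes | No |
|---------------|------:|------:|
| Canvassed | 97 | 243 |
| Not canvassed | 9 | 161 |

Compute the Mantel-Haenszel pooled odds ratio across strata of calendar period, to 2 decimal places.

9.37

OR_MH = Σ(aᵢdᵢ/nᵢ) / Σ(bᵢcᵢ/nᵢ), where nᵢ is the stratum total.
Stratum 1 (2010–2014): n = 291; a·d/n = 127·75/291 = 32.7320; b·c/n = 80·9/291 = 2.4742
Stratum 2 (2015–2019): n = 510; a·d/n = 97·161/510 = 30.6216; b·c/n = 243·9/510 = 4.2882
OR_MH = (32.7320 + 30.6216) / (2.4742 + 4.2882) = 63.3535 / 6.7625 = 9.36841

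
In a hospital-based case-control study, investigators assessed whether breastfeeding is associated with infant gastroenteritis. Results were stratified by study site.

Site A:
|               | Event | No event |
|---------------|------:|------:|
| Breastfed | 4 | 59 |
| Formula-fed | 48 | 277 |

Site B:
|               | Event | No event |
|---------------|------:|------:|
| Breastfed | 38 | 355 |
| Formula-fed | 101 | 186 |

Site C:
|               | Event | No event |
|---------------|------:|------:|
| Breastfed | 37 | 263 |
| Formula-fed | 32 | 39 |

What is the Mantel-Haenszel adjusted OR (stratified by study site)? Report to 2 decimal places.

0.21

OR_MH = Σ(aᵢdᵢ/nᵢ) / Σ(bᵢcᵢ/nᵢ), where nᵢ is the stratum total.
Stratum 1 (Site A): n = 388; a·d/n = 4·277/388 = 2.8557; b·c/n = 59·48/388 = 7.2990
Stratum 2 (Site B): n = 680; a·d/n = 38·186/680 = 10.3941; b·c/n = 355·101/680 = 52.7279
Stratum 3 (Site C): n = 371; a·d/n = 37·39/371 = 3.8895; b·c/n = 263·32/371 = 22.6846
OR_MH = (2.8557 + 10.3941 + 3.8895) / (7.2990 + 52.7279 + 22.6846) = 17.1393 / 82.7115 = 0.20722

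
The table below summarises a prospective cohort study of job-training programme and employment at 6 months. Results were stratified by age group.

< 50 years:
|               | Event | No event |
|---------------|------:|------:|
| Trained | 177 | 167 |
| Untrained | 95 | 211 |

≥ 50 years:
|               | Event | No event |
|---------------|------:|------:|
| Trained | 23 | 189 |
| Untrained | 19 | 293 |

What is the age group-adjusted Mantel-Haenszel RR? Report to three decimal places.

1.674

RR_MH = Σ(aᵢ·n₀ᵢ/nᵢ) / Σ(cᵢ·n₁ᵢ/nᵢ), with n₁ᵢ = aᵢ+bᵢ (exposed), n₀ᵢ = cᵢ+dᵢ (unexposed), nᵢ = n₁ᵢ+n₀ᵢ.
Stratum 1 (< 50 years): n₁ = 344, n₀ = 306, n = 650; a·n₀/n = 177·306/650 = 83.3262; c·n₁/n = 95·344/650 = 50.2769
Stratum 2 (≥ 50 years): n₁ = 212, n₀ = 312, n = 524; a·n₀/n = 23·312/524 = 13.6947; c·n₁/n = 19·212/524 = 7.6870
RR_MH = (83.3262 + 13.6947) / (50.2769 + 7.6870) = 97.0208 / 57.9639 = 1.67381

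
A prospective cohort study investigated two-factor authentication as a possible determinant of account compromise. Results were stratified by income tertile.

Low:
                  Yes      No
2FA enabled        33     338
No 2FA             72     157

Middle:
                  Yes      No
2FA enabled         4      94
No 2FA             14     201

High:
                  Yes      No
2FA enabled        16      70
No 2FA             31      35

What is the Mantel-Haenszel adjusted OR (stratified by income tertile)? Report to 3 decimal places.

0.252

OR_MH = Σ(aᵢdᵢ/nᵢ) / Σ(bᵢcᵢ/nᵢ), where nᵢ is the stratum total.
Stratum 1 (Low): n = 600; a·d/n = 33·157/600 = 8.6350; b·c/n = 338·72/600 = 40.5600
Stratum 2 (Middle): n = 313; a·d/n = 4·201/313 = 2.5687; b·c/n = 94·14/313 = 4.2045
Stratum 3 (High): n = 152; a·d/n = 16·35/152 = 3.6842; b·c/n = 70·31/152 = 14.2763
OR_MH = (8.6350 + 2.5687 + 3.6842) / (40.5600 + 4.2045 + 14.2763) = 14.8879 / 59.0408 = 0.25216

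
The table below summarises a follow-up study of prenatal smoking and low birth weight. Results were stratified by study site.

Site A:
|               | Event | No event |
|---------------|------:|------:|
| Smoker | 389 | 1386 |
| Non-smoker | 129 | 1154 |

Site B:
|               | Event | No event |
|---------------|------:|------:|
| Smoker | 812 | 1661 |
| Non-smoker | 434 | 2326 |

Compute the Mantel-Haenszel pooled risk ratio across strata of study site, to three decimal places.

2.113

RR_MH = Σ(aᵢ·n₀ᵢ/nᵢ) / Σ(cᵢ·n₁ᵢ/nᵢ), with n₁ᵢ = aᵢ+bᵢ (exposed), n₀ᵢ = cᵢ+dᵢ (unexposed), nᵢ = n₁ᵢ+n₀ᵢ.
Stratum 1 (Site A): n₁ = 1775, n₀ = 1283, n = 3058; a·n₀/n = 389·1283/3058 = 163.2070; c·n₁/n = 129·1775/3058 = 74.8774
Stratum 2 (Site B): n₁ = 2473, n₀ = 2760, n = 5233; a·n₀/n = 812·2760/5233 = 428.2668; c·n₁/n = 434·2473/5233 = 205.0988
RR_MH = (163.2070 + 428.2668) / (74.8774 + 205.0988) = 591.4738 / 279.9762 = 2.11259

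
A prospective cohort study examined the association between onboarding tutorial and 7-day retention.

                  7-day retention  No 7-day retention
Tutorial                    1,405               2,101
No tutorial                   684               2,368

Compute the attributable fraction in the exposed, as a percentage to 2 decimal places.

44.07

Cells: a = 1405, b = 2101, c = 684, d = 2368.
Risk in exposed = 1405/3506 = 0.40074; risk in unexposed = 684/3052 = 0.22412.
RR = 0.40074/0.22412 = 1.78810
AR% = (RR − 1)/RR × 100 = (1.78810 − 1)/1.78810 × 100 = 44.0748%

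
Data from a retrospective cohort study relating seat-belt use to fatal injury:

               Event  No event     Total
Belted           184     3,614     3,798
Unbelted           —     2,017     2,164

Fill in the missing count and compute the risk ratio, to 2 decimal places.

0.71

The missing cell is in the unexposed row: 2164 − 2017 = 147.
So a = 184, b = 3614, c = 147, d = 2017.
RR = [a/(a+b)] / [c/(c+d)] = (184/3798) / (147/2164) = 0.04845/0.06793 = 0.71319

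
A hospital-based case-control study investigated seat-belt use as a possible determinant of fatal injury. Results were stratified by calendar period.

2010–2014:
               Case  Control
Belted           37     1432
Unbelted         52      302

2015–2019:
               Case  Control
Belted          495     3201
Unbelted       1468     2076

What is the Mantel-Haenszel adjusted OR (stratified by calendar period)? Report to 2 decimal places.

0.21

OR_MH = Σ(aᵢdᵢ/nᵢ) / Σ(bᵢcᵢ/nᵢ), where nᵢ is the stratum total.
Stratum 1 (2010–2014): n = 1823; a·d/n = 37·302/1823 = 6.1295; b·c/n = 1432·52/1823 = 40.8470
Stratum 2 (2015–2019): n = 7240; a·d/n = 495·2076/7240 = 141.9365; b·c/n = 3201·1468/7240 = 649.0425
OR_MH = (6.1295 + 141.9365) / (40.8470 + 649.0425) = 148.0659 / 689.8895 = 0.21462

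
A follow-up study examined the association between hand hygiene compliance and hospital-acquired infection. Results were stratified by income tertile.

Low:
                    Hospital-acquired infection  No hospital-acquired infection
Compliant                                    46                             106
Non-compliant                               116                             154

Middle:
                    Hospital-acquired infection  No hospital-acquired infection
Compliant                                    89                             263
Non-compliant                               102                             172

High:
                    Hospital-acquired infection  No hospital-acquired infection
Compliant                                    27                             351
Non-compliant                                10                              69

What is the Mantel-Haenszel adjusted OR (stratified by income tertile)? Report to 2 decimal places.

0.57

OR_MH = Σ(aᵢdᵢ/nᵢ) / Σ(bᵢcᵢ/nᵢ), where nᵢ is the stratum total.
Stratum 1 (Low): n = 422; a·d/n = 46·154/422 = 16.7867; b·c/n = 106·116/422 = 29.1374
Stratum 2 (Middle): n = 626; a·d/n = 89·172/626 = 24.4537; b·c/n = 263·102/626 = 42.8530
Stratum 3 (High): n = 457; a·d/n = 27·69/457 = 4.0766; b·c/n = 351·10/457 = 7.6805
OR_MH = (16.7867 + 24.4537 + 4.0766) / (29.1374 + 42.8530 + 7.6805) = 45.3170 / 79.6710 = 0.56880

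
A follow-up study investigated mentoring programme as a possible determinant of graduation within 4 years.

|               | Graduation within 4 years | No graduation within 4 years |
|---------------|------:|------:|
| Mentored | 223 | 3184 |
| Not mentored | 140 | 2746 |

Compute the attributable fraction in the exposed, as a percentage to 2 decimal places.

25.89

Cells: a = 223, b = 3184, c = 140, d = 2746.
Risk in exposed = 223/3407 = 0.06545; risk in unexposed = 140/2886 = 0.04851.
RR = 0.06545/0.04851 = 1.34928
AR% = (RR − 1)/RR × 100 = (1.34928 − 1)/1.34928 × 100 = 25.8862%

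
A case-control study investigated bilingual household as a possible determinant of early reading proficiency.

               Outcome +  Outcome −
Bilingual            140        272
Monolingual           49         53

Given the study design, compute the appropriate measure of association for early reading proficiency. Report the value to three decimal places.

0.557

Cells: a = 140, b = 272, c = 49, d = 53.
This is a case-control study: participants were sampled on outcome status, so risks in the source population cannot be estimated directly — relative risk is not valid here. The odds ratio is the appropriate measure.
OR = (a·d)/(b·c) = (140 × 53) / (272 × 49) = 7420 / 13328 = 0.55672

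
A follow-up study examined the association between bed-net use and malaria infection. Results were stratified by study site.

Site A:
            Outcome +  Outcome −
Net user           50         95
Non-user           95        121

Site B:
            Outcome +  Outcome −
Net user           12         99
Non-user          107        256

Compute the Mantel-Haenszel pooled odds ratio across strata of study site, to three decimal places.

0.491

OR_MH = Σ(aᵢdᵢ/nᵢ) / Σ(bᵢcᵢ/nᵢ), where nᵢ is the stratum total.
Stratum 1 (Site A): n = 361; a·d/n = 50·121/361 = 16.7590; b·c/n = 95·95/361 = 25.0000
Stratum 2 (Site B): n = 474; a·d/n = 12·256/474 = 6.4810; b·c/n = 99·107/474 = 22.3481
OR_MH = (16.7590 + 6.4810) / (25.0000 + 22.3481) = 23.2400 / 47.3481 = 0.49083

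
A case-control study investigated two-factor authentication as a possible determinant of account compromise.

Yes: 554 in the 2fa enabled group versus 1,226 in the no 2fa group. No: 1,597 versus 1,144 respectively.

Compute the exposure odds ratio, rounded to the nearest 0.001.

From the description: a = 554, b = 1597, c = 1226, d = 1144.
OR = (a·d)/(b·c) = (554 × 1144) / (1597 × 1226) = 633776 / 1957922 = 0.32370
Exposure is associated with lower odds of account compromise (OR = 0.32 < 1).

0.324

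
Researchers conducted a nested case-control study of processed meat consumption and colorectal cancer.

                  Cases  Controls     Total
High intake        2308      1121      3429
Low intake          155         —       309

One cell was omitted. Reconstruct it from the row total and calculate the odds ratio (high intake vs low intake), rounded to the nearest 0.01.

The missing cell is in the unexposed row: 309 − 155 = 154.
So a = 2308, b = 1121, c = 155, d = 154.
OR = (a·d)/(b·c) = (2308 × 154) / (1121 × 155) = 355432 / 173755 = 2.04559

2.05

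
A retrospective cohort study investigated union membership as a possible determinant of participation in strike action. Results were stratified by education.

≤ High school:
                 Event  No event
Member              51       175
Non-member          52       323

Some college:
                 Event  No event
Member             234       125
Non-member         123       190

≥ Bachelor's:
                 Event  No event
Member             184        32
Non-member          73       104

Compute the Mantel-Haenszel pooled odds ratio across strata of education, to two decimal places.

OR_MH = Σ(aᵢdᵢ/nᵢ) / Σ(bᵢcᵢ/nᵢ), where nᵢ is the stratum total.
Stratum 1 (≤ High school): n = 601; a·d/n = 51·323/601 = 27.4093; b·c/n = 175·52/601 = 15.1414
Stratum 2 (Some college): n = 672; a·d/n = 234·190/672 = 66.1607; b·c/n = 125·123/672 = 22.8795
Stratum 3 (≥ Bachelor's): n = 393; a·d/n = 184·104/393 = 48.6921; b·c/n = 32·73/393 = 5.9440
OR_MH = (27.4093 + 66.1607 + 48.6921) / (15.1414 + 22.8795 + 5.9440) = 142.2621 / 43.9649 = 3.23581

3.24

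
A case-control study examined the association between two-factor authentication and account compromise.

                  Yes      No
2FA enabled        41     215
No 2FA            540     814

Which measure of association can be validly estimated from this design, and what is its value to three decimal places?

0.287

Cells: a = 41, b = 215, c = 540, d = 814.
This is a case-control study: participants were sampled on outcome status, so risks in the source population cannot be estimated directly — relative risk is not valid here. The odds ratio is the appropriate measure.
OR = (a·d)/(b·c) = (41 × 814) / (215 × 540) = 33374 / 116100 = 0.28746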